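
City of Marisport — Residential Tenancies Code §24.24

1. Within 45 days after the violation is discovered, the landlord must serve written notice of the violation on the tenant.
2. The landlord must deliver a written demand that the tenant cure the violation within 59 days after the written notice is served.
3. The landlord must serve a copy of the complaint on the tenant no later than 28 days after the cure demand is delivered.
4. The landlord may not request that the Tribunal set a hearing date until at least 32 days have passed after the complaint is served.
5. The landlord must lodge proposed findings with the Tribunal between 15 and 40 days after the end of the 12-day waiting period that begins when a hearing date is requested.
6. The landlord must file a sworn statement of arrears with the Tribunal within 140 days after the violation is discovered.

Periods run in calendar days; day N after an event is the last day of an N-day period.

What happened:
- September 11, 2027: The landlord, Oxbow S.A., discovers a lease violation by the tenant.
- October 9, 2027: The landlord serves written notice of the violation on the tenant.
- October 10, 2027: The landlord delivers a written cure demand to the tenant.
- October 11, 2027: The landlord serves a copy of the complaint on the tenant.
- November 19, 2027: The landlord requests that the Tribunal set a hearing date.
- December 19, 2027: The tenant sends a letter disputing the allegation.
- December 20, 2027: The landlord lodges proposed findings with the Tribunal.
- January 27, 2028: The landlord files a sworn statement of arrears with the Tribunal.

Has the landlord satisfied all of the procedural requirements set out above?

Yes

Step 1 — counting 45 days from September 11, 2027 (when the violation is discovered) gives a deadline of October 26, 2027; October 9, 2027 is within that limit.
Step 2 — counting 59 days from October 9, 2027 (when the written notice is served) gives a deadline of December 7, 2027; completed October 10, 2027, before the deadline.
Step 3 — counting 28 days from October 10, 2027 (when the cure demand is delivered) gives a deadline of November 7, 2027; completed October 11, 2027, before the deadline.
Step 4 — must wait 32 days from October 11, 2027 (when the complaint is served), so not before November 12, 2027; done November 19, 2027 — permitted.
Step 5 — 15 and 40 days from December 1, 2027 (end of the 12-day waiting period, which began when a hearing date is requested on November 19, 2027) are December 16, 2027 and January 10, 2028 respectively; December 20, 2027 falls inside that range.
Step 6 — counting 140 days from September 11, 2027 (when the violation is discovered) gives a deadline of January 29, 2028; January 27, 2028 is within that limit.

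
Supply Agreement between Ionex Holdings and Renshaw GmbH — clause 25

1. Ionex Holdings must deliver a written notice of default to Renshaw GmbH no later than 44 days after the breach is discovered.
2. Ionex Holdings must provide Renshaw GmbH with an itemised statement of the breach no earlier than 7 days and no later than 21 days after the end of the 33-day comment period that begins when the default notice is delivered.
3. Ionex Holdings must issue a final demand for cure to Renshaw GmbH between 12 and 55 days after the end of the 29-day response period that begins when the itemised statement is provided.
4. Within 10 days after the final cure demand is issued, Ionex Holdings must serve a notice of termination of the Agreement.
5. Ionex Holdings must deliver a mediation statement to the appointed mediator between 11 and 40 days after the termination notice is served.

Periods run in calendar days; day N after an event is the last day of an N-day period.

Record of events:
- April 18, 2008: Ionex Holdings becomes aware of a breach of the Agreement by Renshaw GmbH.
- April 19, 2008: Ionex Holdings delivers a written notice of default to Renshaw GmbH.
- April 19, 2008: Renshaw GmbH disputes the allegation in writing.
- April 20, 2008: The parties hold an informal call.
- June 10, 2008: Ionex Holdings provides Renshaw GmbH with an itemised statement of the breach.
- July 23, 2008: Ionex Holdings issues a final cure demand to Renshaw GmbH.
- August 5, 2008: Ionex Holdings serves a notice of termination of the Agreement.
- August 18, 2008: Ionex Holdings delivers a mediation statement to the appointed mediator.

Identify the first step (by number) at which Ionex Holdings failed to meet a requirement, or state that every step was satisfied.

Step 4

Step 1 — counting 44 days from April 18, 2008 (when the breach is discovered) gives a deadline of June 1, 2008; done April 19, 2008 — timely.
Step 2 — 7 and 21 days from May 22, 2008 (end of the 33-day comment period, which began when the default notice is delivered on April 19, 2008) are May 29, 2008 and June 12, 2008 respectively; done June 10, 2008 — within the window.
Step 3 — 12 and 55 days from July 9, 2008 (end of the 29-day response period, which began when the itemised statement is provided on June 10, 2008) are July 21, 2008 and September 2, 2008 respectively; July 23, 2008 falls inside that range.
Step 4 — counting 10 days from July 23, 2008 (when the final cure demand is issued) gives a deadline of August 2, 2008; not done until August 5, 2008, 3 days after the deadline.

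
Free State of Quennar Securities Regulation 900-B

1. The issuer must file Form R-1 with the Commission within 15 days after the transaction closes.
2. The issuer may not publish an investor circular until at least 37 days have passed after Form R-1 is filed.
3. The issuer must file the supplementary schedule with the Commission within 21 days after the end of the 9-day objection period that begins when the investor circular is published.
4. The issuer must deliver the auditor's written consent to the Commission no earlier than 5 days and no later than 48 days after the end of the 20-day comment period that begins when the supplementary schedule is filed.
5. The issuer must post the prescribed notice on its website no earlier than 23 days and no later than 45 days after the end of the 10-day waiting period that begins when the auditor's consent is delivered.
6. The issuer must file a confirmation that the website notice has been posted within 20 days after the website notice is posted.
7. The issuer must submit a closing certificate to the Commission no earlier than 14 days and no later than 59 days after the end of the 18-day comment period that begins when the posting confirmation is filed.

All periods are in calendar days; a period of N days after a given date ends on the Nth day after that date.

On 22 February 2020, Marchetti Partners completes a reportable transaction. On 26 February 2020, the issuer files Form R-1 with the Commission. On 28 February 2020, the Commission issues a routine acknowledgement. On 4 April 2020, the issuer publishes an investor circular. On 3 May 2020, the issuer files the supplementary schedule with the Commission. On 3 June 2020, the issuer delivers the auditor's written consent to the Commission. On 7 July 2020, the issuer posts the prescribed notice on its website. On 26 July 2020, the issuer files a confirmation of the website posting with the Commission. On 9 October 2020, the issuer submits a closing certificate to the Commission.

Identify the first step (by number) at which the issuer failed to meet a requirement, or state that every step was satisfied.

Step 1: 15 days after 22 February 2020 (when the transaction closes) is 8 March 2020; done 26 February 2020 — timely.
Step 2: the earliest permitted date is 37 days after 26 February 2020 (when Form R-1 is filed), i.e. 3 April 2020; 4 April 2020 is on or after that date.
Step 3: 21 days after 13 April 2020 (end of the 9-day objection period, which began when the investor circular is published on 4 April 2020) is 4 May 2020; 3 May 2020 is within that limit.
Step 4: the window is 5–48 days after 23 May 2020 (end of the 20-day comment period, which began when the supplementary schedule is filed on 3 May 2020), so 28 May 2020 through 10 July 2020; 3 June 2020 falls inside that range.
Step 5: the window is 23–45 days after 13 June 2020 (end of the 10-day waiting period, which began when the auditor's consent is delivered on 3 June 2020), so 6 July 2020 through 28 July 2020; 7 July 2020 falls inside that range.
Step 6: 20 days after 7 July 2020 (when the website notice is posted) is 27 July 2020; done 26 July 2020 — timely.
Step 7: the window is 14–59 days after 13 August 2020 (end of the 18-day comment period, which began when the posting confirmation is filed on 26 July 2020), so 27 August 2020 through 11 October 2020; 9 October 2020 falls inside that range.

None — every step was satisfied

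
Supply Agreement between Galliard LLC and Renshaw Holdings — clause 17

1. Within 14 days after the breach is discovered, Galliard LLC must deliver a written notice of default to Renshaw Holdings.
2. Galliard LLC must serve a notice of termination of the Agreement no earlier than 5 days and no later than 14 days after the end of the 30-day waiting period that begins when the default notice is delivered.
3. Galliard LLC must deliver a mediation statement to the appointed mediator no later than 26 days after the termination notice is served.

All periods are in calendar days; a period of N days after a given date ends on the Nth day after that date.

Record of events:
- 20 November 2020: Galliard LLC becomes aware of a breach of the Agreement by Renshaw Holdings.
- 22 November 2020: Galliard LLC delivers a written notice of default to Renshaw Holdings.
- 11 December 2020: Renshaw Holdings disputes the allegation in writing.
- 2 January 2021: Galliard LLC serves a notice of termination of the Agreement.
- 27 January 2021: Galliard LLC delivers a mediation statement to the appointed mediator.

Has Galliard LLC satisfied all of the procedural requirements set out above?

Yes

(1) due by 20 November 2020 + 14 days = 4 December 2020; completed 22 November 2020, before the deadline.
(2) the permitted window runs from 22 December 2020 + 5 = 27 December 2020 to 22 December 2020 + 14 = 5 January 2021; done 2 January 2021, which is between those dates.
(3) due by 2 January 2021 + 26 days = 28 January 2021; completed 27 January 2021, before the deadline.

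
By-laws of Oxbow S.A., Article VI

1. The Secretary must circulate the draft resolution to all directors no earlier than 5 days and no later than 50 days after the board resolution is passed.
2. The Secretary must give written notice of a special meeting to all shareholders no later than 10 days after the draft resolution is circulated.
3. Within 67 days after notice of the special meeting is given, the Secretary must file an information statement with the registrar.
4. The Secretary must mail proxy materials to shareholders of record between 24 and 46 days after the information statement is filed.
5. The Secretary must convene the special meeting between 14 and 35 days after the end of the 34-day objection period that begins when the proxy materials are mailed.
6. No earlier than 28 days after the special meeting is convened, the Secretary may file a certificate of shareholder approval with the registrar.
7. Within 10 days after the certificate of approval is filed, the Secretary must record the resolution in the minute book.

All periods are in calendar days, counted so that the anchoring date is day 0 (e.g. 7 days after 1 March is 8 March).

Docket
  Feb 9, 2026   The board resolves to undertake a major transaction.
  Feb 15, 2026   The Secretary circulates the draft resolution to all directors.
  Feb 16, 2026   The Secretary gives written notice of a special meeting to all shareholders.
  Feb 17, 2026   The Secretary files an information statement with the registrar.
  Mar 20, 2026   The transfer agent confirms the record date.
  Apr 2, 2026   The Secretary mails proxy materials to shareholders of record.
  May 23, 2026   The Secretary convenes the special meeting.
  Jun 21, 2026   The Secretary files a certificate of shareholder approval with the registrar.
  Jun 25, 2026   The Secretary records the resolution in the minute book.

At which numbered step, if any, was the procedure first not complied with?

(1) the permitted window runs from Feb 9, 2026 + 5 = Feb 14, 2026 to Feb 9, 2026 + 50 = Mar 31, 2026; done Feb 15, 2026, which is between those dates.
(2) due by Feb 15, 2026 + 10 days = Feb 25, 2026; done Feb 16, 2026 — timely.
(3) due by Feb 16, 2026 + 67 days = Apr 24, 2026; done Feb 17, 2026 — timely.
(4) the permitted window runs from Feb 17, 2026 + 24 = Mar 13, 2026 to Feb 17, 2026 + 46 = Apr 4, 2026; Apr 2, 2026 falls inside that range.
(5) the permitted window runs from May 6, 2026 + 14 = May 20, 2026 to May 6, 2026 + 35 = Jun 10, 2026; May 23, 2026 falls inside that range.
(6) permitted from May 23, 2026 + 28 days = Jun 20, 2026 onward; Jun 21, 2026 is on or after that date.
(7) due by Jun 21, 2026 + 10 days = Jul 1, 2026; completed Jun 25, 2026, before the deadline.

None — every step was satisfied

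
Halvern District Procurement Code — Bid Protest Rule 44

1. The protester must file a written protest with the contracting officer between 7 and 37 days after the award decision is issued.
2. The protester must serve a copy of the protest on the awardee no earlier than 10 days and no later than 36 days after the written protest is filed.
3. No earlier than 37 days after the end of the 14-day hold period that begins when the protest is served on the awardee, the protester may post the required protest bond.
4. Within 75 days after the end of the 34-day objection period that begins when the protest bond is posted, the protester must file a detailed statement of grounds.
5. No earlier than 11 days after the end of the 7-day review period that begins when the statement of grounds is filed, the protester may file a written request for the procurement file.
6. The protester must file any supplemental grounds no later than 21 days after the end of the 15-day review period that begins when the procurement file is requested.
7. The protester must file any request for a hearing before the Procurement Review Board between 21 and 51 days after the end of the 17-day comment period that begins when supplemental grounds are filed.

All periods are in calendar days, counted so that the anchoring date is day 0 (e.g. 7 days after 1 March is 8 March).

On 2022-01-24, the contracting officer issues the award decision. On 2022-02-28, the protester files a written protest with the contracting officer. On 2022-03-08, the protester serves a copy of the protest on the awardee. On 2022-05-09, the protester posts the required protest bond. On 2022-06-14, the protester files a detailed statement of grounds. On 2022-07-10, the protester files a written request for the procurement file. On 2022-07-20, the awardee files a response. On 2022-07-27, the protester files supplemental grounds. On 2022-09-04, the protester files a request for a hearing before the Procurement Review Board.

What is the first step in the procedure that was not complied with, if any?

Step 1: the window is 7–37 days after 2022-01-24 (when the award decision is issued), so 2022-01-31 through 2022-03-02; 2022-02-28 falls inside that range.
Step 2: the window is 10–36 days after 2022-02-28 (when the written protest is filed), so 2022-03-10 through 2022-04-05; 2022-03-08 is 2 days too early.
That is the first point of non-compliance.

Step 2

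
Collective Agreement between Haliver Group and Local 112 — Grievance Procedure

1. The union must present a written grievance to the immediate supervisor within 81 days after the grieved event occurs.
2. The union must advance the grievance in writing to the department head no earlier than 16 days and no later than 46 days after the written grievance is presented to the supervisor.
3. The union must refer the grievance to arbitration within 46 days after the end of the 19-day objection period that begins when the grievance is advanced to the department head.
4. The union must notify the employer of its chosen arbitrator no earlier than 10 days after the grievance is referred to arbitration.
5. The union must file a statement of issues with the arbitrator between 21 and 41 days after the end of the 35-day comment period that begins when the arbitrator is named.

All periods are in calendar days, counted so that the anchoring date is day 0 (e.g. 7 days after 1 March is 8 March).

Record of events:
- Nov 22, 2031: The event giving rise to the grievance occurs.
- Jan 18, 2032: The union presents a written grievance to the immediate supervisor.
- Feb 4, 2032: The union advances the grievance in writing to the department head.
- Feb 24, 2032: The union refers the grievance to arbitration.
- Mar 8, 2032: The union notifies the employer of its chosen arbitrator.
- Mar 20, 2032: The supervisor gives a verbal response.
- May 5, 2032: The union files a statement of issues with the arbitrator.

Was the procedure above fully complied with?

Step 1: 81 days after Nov 22, 2031 (when the grieved event occurs) is Feb 11, 2032; completed Jan 18, 2032, before the deadline.
Step 2: the window is 16–46 days after Jan 18, 2032 (when the written grievance is presented to the supervisor), so Feb 3, 2032 through Mar 4, 2032; done Feb 4, 2032, which is between those dates.
Step 3: 46 days after Feb 23, 2032 (end of the 19-day objection period, which began when the grievance is advanced to the department head on Feb 4, 2032) is Apr 9, 2032; completed Feb 24, 2032, before the deadline.
Step 4: the earliest permitted date is 10 days after Feb 24, 2032 (when the grievance is referred to arbitration), i.e. Mar 5, 2032; done Mar 8, 2032, after the minimum wait.
Step 5: the window is 21–41 days after Apr 12, 2032 (end of the 35-day comment period, which began when the arbitrator is named on Mar 8, 2032), so May 3, 2032 through May 23, 2032; May 5, 2032 falls inside that range.

Yes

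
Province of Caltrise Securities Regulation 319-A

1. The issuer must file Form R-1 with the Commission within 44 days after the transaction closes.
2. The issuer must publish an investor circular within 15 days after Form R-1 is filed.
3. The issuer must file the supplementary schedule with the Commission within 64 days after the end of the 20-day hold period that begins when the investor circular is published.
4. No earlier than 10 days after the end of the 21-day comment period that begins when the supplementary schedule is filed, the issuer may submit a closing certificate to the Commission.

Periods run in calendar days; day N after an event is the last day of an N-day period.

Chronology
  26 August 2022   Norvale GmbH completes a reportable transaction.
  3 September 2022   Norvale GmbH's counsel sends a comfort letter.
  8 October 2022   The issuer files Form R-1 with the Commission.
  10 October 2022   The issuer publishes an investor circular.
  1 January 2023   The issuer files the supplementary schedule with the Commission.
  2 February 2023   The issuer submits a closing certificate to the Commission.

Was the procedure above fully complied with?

Yes

(1) due by 26 August 2022 + 44 days = 9 October 2022; completed 8 October 2022, before the deadline.
(2) due by 8 October 2022 + 15 days = 23 October 2022; 10 October 2022 is within that limit.
(3) due by 30 October 2022 + 64 days = 2 January 2023; done 1 January 2023 — timely.
(4) permitted from 22 January 2023 + 10 days = 1 February 2023 onward; done 2 February 2023 — permitted.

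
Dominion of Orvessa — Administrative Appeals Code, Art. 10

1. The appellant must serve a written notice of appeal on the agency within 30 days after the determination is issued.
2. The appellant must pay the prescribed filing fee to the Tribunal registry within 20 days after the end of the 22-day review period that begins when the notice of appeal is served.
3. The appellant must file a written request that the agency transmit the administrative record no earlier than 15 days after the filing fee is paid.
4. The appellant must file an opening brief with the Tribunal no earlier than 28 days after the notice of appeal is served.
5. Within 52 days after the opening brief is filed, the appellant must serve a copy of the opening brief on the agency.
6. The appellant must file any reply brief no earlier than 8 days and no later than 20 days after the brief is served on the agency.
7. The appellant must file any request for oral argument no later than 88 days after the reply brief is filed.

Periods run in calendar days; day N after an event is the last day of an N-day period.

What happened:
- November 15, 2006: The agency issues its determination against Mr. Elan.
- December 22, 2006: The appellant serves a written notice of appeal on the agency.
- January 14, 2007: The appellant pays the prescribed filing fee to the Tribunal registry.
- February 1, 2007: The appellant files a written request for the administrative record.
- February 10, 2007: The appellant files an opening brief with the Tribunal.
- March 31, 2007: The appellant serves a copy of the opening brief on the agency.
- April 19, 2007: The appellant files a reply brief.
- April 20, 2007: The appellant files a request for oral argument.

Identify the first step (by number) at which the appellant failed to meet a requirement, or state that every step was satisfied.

Step 1

(1) due by November 15, 2006 + 30 days = December 15, 2006; December 22, 2006 misses that deadline by 7 days.
The analysis stops there.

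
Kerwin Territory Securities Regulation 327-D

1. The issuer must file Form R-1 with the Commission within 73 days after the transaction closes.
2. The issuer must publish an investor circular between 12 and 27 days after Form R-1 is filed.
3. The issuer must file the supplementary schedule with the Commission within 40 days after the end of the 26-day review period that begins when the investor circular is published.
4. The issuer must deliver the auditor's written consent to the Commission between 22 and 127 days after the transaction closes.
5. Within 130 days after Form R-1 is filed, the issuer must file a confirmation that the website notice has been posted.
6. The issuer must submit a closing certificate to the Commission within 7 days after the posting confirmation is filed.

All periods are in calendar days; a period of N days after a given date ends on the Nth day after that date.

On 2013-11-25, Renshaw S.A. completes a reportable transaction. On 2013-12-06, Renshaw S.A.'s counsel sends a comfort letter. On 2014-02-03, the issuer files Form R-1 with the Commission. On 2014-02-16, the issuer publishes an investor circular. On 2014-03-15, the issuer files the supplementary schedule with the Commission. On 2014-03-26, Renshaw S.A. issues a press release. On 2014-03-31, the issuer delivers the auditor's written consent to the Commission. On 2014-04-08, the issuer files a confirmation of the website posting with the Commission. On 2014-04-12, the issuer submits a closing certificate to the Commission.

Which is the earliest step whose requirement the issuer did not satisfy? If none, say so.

(1) due by 2013-11-25 + 73 days = 2014-02-06; completed 2014-02-03, before the deadline.
(2) the permitted window runs from 2014-02-03 + 12 = 2014-02-15 to 2014-02-03 + 27 = 2014-03-02; done 2014-02-16 — within the window.
(3) due by 2014-03-14 + 40 days = 2014-04-23; 2014-03-15 is within that limit.
(4) the permitted window runs from 2013-11-25 + 22 = 2013-12-17 to 2013-11-25 + 127 = 2014-04-01; done 2014-03-31, which is between those dates.
(5) due by 2014-02-03 + 130 days = 2014-06-13; 2014-04-08 is within that limit.
(6) due by 2014-04-08 + 7 days = 2014-04-15; completed 2014-04-12, before the deadline.

None — every step was satisfied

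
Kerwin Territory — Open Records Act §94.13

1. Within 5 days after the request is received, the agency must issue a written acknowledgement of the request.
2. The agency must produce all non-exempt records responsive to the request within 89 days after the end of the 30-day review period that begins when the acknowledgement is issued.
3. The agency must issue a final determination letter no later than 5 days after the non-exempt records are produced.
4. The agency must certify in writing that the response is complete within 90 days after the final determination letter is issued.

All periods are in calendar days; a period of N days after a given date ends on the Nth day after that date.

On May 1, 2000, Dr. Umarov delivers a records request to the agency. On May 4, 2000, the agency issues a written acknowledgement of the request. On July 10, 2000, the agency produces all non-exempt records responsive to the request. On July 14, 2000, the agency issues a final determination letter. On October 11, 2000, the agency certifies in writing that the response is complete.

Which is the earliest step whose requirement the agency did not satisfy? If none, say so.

(1) due by May 1, 2000 + 5 days = May 6, 2000; May 4, 2000 is within that limit.
(2) due by June 3, 2000 + 89 days = August 31, 2000; completed July 10, 2000, before the deadline.
(3) due by July 10, 2000 + 5 days = July 15, 2000; July 14, 2000 is within that limit.
(4) due by July 14, 2000 + 90 days = October 12, 2000; October 11, 2000 is within that limit.

None — every step was satisfied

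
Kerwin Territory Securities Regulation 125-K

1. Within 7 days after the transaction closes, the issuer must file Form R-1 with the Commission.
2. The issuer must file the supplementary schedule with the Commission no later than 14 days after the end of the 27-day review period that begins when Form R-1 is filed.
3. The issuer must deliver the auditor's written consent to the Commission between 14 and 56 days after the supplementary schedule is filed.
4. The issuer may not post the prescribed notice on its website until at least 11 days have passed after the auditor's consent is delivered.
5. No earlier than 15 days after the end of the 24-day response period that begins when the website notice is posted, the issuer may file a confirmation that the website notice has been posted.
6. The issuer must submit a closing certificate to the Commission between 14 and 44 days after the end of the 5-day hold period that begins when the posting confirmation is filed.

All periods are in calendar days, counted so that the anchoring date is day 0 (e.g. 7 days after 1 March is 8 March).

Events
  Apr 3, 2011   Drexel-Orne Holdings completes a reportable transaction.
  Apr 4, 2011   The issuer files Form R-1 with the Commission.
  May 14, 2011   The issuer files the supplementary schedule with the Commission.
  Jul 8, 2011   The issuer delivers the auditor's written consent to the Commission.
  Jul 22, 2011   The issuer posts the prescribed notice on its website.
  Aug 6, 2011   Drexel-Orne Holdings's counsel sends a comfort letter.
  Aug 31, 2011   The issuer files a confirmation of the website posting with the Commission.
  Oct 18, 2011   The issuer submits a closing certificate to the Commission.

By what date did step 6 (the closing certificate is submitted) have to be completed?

The posting confirmation is filed on Aug 31, 2011; the 5-day hold period therefore ends Sep 5, 2011, and step 6 runs from that date. The window is 14–44 days after Sep 5, 2011; it closes on Oct 19, 2011.

Oct 19, 2011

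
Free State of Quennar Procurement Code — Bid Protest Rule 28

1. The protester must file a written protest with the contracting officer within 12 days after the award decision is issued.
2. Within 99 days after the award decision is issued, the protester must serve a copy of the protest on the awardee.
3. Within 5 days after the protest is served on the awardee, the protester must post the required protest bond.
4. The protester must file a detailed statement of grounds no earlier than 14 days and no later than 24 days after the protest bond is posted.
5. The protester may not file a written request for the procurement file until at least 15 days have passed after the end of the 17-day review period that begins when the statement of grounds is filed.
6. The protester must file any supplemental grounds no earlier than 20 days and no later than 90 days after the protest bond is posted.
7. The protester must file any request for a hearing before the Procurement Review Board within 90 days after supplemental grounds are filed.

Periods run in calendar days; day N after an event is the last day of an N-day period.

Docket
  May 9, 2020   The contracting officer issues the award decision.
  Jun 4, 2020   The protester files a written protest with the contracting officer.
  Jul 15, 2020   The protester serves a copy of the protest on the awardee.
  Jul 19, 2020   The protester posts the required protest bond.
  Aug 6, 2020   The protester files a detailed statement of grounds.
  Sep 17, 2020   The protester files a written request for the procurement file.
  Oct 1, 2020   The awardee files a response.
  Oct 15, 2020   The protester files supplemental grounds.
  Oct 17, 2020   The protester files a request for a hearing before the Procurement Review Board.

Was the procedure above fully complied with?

Step 1 — counting 12 days from May 9, 2020 (when the award decision is issued) gives a deadline of May 21, 2020; Jun 4, 2020 misses that deadline by 14 days.

No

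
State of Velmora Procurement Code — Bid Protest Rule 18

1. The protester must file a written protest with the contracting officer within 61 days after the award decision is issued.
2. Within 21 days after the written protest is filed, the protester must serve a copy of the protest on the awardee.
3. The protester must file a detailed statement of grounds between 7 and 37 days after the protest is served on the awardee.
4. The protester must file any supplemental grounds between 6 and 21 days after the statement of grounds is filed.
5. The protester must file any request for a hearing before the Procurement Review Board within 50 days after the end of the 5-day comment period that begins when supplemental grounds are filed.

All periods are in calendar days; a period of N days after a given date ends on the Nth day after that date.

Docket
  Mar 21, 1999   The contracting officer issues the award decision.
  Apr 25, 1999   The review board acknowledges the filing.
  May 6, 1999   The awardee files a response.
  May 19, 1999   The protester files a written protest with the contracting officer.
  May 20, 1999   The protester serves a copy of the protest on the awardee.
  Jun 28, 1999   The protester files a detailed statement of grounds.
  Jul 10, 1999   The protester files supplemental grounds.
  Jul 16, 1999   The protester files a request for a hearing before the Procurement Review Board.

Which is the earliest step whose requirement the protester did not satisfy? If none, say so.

Step 3

Step 1: 61 days after Mar 21, 1999 (when the award decision is issued) is May 21, 1999; completed May 19, 1999, before the deadline.
Step 2: 21 days after May 19, 1999 (when the written protest is filed) is Jun 9, 1999; completed May 20, 1999, before the deadline.
Step 3: the window is 7–37 days after May 20, 1999 (when the protest is served on the awardee), so May 27, 1999 through Jun 26, 1999; Jun 28, 1999 is 2 days past the end of the window.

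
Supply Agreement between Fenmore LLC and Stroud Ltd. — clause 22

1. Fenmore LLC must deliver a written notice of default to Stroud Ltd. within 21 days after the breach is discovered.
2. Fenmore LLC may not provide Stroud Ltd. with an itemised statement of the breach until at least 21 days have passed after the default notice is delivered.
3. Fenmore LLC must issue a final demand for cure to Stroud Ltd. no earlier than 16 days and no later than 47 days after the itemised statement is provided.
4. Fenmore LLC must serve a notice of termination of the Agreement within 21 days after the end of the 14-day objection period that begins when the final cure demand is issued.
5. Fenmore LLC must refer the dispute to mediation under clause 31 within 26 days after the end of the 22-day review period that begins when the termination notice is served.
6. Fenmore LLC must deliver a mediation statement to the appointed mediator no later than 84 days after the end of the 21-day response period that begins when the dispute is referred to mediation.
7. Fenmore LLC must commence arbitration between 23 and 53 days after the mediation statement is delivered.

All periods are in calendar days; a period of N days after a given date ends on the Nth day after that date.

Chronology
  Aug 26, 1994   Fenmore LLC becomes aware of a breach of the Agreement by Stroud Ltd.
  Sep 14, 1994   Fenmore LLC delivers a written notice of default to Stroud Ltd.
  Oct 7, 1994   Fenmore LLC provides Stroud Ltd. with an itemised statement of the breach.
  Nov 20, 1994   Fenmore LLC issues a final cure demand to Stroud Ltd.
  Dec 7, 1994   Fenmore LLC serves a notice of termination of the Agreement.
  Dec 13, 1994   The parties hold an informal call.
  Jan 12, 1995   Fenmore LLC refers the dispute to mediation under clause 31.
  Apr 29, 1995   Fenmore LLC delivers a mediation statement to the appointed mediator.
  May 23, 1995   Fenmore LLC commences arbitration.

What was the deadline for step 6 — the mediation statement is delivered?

The dispute is referred to mediation on Jan 12, 1995; the 21-day response period therefore ends Feb 2, 1995, and step 6 runs from that date. 84 days after Feb 2, 1995 is Apr 27, 1995.

Apr 27, 1995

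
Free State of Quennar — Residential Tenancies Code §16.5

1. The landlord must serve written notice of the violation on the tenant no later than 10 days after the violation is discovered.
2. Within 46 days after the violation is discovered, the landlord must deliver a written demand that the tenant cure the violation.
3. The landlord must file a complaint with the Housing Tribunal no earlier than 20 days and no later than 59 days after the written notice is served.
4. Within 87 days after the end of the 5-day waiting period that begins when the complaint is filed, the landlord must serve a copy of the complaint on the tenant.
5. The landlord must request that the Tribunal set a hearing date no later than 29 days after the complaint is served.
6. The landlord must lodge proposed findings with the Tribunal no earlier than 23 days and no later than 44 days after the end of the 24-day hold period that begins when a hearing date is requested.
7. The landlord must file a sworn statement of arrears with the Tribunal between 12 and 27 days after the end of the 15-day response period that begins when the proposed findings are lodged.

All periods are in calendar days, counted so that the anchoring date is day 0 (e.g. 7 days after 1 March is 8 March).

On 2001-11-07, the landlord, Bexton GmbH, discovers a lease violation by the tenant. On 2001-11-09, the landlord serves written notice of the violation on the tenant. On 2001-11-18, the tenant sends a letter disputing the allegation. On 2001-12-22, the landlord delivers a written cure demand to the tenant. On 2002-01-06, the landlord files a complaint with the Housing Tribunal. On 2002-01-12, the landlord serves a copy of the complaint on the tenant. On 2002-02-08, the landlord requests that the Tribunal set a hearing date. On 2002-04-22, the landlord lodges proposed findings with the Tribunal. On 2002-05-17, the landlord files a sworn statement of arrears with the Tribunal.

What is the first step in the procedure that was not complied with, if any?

Step 6

Step 1 — counting 10 days from 2001-11-07 (when the violation is discovered) gives a deadline of 2001-11-17; done 2001-11-09 — timely.
Step 2 — counting 46 days from 2001-11-07 (when the violation is discovered) gives a deadline of 2001-12-23; completed 2001-12-22, before the deadline.
Step 3 — 20 and 59 days from 2001-11-09 (when the written notice is served) are 2001-11-29 and 2002-01-07 respectively; 2002-01-06 falls inside that range.
Step 4 — counting 87 days from 2002-01-11 (end of the 5-day waiting period, which began when the complaint is filed on 2002-01-06) gives a deadline of 2002-04-08; done 2002-01-12 — timely.
Step 5 — counting 29 days from 2002-01-12 (when the complaint is served) gives a deadline of 2002-02-10; completed 2002-02-08, before the deadline.
Step 6 — 23 and 44 days from 2002-03-04 (end of the 24-day hold period, which began when a hearing date is requested on 2002-02-08) are 2002-03-27 and 2002-04-17 respectively; done 2002-04-22 — 5 days after the window closed.
The procedure was therefore not followed at step 6.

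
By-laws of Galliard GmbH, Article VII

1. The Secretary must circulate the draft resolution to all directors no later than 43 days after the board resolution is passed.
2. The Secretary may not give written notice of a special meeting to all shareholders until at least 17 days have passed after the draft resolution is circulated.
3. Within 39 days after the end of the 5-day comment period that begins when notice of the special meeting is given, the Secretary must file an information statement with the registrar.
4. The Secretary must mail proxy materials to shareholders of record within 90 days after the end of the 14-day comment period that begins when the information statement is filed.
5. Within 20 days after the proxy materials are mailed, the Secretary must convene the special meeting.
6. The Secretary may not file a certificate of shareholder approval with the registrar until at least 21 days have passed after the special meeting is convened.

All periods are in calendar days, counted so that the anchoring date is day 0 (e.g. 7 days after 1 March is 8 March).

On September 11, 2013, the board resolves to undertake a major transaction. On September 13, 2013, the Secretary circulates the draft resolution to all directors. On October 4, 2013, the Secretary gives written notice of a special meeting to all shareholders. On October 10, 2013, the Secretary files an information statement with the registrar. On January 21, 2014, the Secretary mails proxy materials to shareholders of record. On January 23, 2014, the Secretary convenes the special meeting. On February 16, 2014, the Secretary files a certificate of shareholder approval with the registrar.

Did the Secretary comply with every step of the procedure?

(1) due by September 11, 2013 + 43 days = October 24, 2013; completed September 13, 2013, before the deadline.
(2) permitted from September 13, 2013 + 17 days = September 30, 2013 onward; done October 4, 2013 — permitted.
(3) due by October 9, 2013 + 39 days = November 17, 2013; done October 10, 2013 — timely.
(4) due by October 24, 2013 + 90 days = January 22, 2014; completed January 21, 2014, before the deadline.
(5) due by January 21, 2014 + 20 days = February 10, 2014; January 23, 2014 is within that limit.
(6) permitted from January 23, 2014 + 21 days = February 13, 2014 onward; done February 16, 2014 — permitted.

Yes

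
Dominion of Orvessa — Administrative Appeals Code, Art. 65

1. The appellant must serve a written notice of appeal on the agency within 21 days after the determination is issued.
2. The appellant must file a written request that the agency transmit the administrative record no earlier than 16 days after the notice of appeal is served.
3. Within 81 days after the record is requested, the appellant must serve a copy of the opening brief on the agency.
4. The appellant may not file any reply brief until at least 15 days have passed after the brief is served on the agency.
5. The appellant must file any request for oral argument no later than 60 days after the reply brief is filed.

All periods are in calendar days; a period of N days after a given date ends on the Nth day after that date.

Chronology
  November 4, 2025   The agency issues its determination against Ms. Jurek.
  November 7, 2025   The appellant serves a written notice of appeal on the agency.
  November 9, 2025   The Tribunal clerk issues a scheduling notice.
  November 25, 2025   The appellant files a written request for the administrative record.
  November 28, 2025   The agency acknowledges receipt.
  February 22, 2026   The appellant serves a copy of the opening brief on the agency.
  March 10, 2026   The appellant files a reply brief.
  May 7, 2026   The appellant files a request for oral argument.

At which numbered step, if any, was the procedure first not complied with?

(1) due by November 4, 2025 + 21 days = November 25, 2025; done November 7, 2025 — timely.
(2) permitted from November 7, 2025 + 16 days = November 23, 2025 onward; November 25, 2025 is on or after that date.
(3) due by November 25, 2025 + 81 days = February 14, 2026; done February 22, 2026 — 8 days late.

Step 3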